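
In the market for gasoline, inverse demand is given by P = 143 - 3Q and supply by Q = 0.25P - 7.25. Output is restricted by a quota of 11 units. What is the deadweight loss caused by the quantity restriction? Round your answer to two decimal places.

97.79

Rewriting supply in inverse form: P = 29 + 4Q.
Without the quota, 143 - 3Q = 29 + 4Q gives Q* = 16.2857.
At Q = 11 the demand price is 143 - 3(11) = 110 and the supply price is 29 + 4(11) = 73.
Deadweight loss is the triangle between the curves from 11 to 16.2857: (1/2)(110 - 73)(16.2857 - 11) = 97.7857.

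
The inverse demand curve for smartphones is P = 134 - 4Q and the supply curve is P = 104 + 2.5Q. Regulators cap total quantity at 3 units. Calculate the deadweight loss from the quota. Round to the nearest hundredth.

Without the quota, 134 - 4Q = 104 + 2.5Q gives Q* = 4.6154.
At Q = 3 the demand price is 134 - 4(3) = 122 and the supply price is 104 + 2.5(3) = 111.5.
DWL = (1/2)(gap between curves at 3) x (Q* - 3) = (1/2)(10.5)(1.6154) = 8.4808.

8.48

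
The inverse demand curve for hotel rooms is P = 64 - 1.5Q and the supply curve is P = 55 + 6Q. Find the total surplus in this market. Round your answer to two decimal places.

5.40

Set 64 - 1.5Q = 55 + 6Q, which gives 9 = 7.5Q, so Q* = 1.2 and P* = 64 - 1.5(1.2) = 62.2.
CS = (1/2)(1.2)(1.8) = 1.08 and PS = (1/2)(1.2)(7.2) = 4.32, so total surplus = 5.4.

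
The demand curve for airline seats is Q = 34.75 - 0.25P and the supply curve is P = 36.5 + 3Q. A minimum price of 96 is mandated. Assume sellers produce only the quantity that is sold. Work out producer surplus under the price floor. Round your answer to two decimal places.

466.28

Rewriting demand in inverse form: P = 139 - 4Q.
Free-market equilibrium: 139 - 4Q = 36.5 + 3Q gives Q* = 14.6429, P* = 80.4286.
At the floor price 96, quantity demanded is (139 - 96)/4 = 10.75; demand is the short side, so Q = 10.75 trades at P = 96.
The supply price at Q = 10.75 is 68.75. PS is the trapezoid between 96 and supply over [0, 10.75]: (1/2)[(96 - 36.5) + (96 - 68.75)](10.75) = 466.2812.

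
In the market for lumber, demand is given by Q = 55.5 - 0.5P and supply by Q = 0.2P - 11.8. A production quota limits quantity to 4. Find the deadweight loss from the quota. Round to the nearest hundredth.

Rewriting demand in inverse form: P = 111 - 2Q.
Rewriting supply in inverse form: P = 59 + 5Q.
Unrestricted equilibrium: Q* = (111 - 59)/(2 + 5) = 7.4286.
At Q = 4 the demand price is 111 - 2(4) = 103 and the supply price is 59 + 5(4) = 79.
Deadweight loss is the triangle between the curves from 4 to 7.4286: (1/2)(103 - 79)(7.4286 - 4) = 41.1429.

41.14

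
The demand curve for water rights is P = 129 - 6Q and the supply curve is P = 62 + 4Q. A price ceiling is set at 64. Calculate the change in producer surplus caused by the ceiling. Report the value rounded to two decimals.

-89.28

Free-market equilibrium: 129 - 6Q = 62 + 4Q gives Q* = 6.7, P* = 88.8.
At the ceiling price 64, quantity supplied is (64 - 62)/4 = 0.5; supply is the short side, so Q = 0.5 trades at P = 64.
PS goes from (1/2)(6.7)(26.8) = 89.78 to 0.5 (computed as (64 - 62)(0.5) - (1/2)(4)(0.5)^2), a change of -89.28.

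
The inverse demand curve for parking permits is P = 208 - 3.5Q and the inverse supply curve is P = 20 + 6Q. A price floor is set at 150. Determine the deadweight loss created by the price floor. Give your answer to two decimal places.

49.19

Free-market equilibrium: 208 - 3.5Q = 20 + 6Q gives Q* = 19.7895, P* = 138.7368.
At the floor price 150, quantity demanded is (208 - 150)/3.5 = 16.5714; demand is the short side, so Q = 16.5714 trades at P = 150.
At Q = 16.5714 the demand price is 150 and the supply price is 119.4286. Deadweight loss is the triangle between the curves from 16.5714 to 19.7895: (1/2)(150 - 119.4286)(19.7895 - 16.5714) = 49.1901.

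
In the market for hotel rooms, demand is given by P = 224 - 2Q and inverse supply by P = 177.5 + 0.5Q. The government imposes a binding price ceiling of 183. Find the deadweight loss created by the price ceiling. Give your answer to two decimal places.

72.20

Free-market equilibrium: 224 - 2Q = 177.5 + 0.5Q gives Q* = 18.6, P* = 186.8.
At the ceiling price 183, quantity supplied is (183 - 177.5)/0.5 = 11; supply is the short side, so Q = 11 trades at P = 183.
The lost-trades triangle has base Q* - 11 = 7.6 and height equal to the gap between the curves at Q = 11, which is 202 - 183 = 19. DWL = (1/2)(7.6)(19) = 72.2.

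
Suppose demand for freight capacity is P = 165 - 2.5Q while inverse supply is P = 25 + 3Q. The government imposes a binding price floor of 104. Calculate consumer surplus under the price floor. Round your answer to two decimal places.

744.20

Free-market equilibrium: 165 - 2.5Q = 25 + 3Q gives Q* = 25.4545, P* = 101.3636.
At the floor price 104, quantity demanded is (165 - 104)/2.5 = 24.4; demand is the short side, so Q = 24.4 trades at P = 104.
CS is the triangle under demand above 104: (1/2)(24.4)(165 - 104) = 744.2.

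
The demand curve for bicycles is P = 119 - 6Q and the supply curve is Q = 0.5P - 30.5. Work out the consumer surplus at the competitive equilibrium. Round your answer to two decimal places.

Rewriting supply in inverse form: P = 61 + 2Q.
Set 119 - 6Q = 61 + 2Q, which gives 58 = 8Q, so Q* = 7.25 and P* = 119 - 6(7.25) = 75.5.
CS is the area between the demand curve and P* from 0 to Q*: (1/2)(7.25)(43.5) = 157.6875.

157.69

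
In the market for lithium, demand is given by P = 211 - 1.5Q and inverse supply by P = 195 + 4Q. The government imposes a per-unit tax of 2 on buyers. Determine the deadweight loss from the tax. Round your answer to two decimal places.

0.36

Pre-tax equilibrium: 211 - 1.5Q = 195 + 4Q gives Q* = 2.9091, P* = 206.6364.
With the tax, buyers' net willingness to pay falls by 2: (211 - 2) - 1.5Q = 195 + 4Q, so Q_t = 2.5455. Buyers pay P_b = 207.1818; sellers receive P_s = P_b - 2 = 205.1818.
Deadweight loss is the triangle between the curves from Q_t to Q*: (1/2)(2.9091 - 2.5455)(2) = 0.3636.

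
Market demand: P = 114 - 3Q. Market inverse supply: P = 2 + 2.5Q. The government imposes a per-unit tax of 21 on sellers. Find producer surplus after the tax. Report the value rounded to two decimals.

Without the tax, 114 - 3Q = 2 + 2.5Q so Q* = 20.3636 and P* = 52.9091.
With the tax, sellers need 21 more per unit: 114 - 3Q = 2 + 2.5Q + 21, so Q_t = 16.5455. Buyers pay P_b = 64.3636; sellers receive P_s = P_b - 21 = 43.3636.
PS = (1/2)(Q_t)(P_s - 2) = (1/2)(16.5455)(41.3636) = 342.1901.

342.19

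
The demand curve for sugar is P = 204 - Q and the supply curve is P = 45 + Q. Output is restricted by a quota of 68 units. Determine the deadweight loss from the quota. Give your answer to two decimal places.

Unrestricted equilibrium: Q* = (204 - 45)/(1 + 1) = 79.5.
At Q = 68 the demand price is 204 - (68) = 136 and the supply price is 45 + (68) = 113.
DWL = (1/2)(gap between curves at 68) x (Q* - 68) = (1/2)(23)(11.5) = 132.25.

132.25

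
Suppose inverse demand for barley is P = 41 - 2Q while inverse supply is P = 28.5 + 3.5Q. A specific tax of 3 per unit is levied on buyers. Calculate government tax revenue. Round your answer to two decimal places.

5.18

Pre-tax equilibrium: 41 - 2Q = 28.5 + 3.5Q gives Q* = 2.2727, P* = 36.4545.
A tax on buyers shifts demand down by 3: (41 - 3) - 2Q = 28.5 + 3.5Q, so Q_t = 1.7273. Buyers pay P_b = 37.5455; sellers receive P_s = P_b - 3 = 34.5455.
Tax revenue = t x Q_t = 3 x 1.7273 = 5.1818.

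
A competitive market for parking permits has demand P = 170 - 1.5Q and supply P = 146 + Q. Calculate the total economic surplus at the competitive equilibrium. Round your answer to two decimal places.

Equilibrium: 170 - 1.5Q = 146 + Q, so Q* = 9.6 and P* = 155.6.
Total surplus is the full triangle between the curves from 0 to Q*: (1/2)(9.6)(170 - 146) = 115.2.

115.20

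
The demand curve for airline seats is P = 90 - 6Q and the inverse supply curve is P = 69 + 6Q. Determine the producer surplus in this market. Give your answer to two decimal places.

Set 90 - 6Q = 69 + 6Q, which gives 21 = 12Q, so Q* = 1.75 and P* = 90 - 6(1.75) = 79.5.
Producer surplus is the triangle above supply below P*: (1/2)(1.75)(79.5 - 69) = (1/2)(1.75)(10.5) = 9.1875.

9.19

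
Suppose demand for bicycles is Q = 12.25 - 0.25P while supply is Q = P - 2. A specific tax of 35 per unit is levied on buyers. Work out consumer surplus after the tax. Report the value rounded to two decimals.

11.52

Rewriting demand in inverse form: P = 49 - 4Q.
Rewriting supply in inverse form: P = 2 + Q.
Pre-tax equilibrium: 49 - 4Q = 2 + Q gives Q* = 9.4, P* = 11.4.
A tax on buyers shifts demand down by 35: (49 - 35) - 4Q = 2 + Q, so Q_t = 2.4. Buyers pay P_b = 39.4; sellers receive P_s = P_b - 35 = 4.4.
CS = (1/2)(Q_t)(49 - P_b) = (1/2)(2.4)(9.6) = 11.52.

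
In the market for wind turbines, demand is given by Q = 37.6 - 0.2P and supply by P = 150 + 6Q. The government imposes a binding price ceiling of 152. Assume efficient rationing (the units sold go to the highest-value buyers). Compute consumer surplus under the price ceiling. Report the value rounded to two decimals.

Rewriting demand in inverse form: P = 188 - 5Q.
Without the control, 188 - 5Q = 150 + 6Q so Q* = 3.4545 and P* = 170.7273.
At the ceiling price 152, quantity supplied is (152 - 150)/6 = 0.3333; supply is the short side, so Q = 0.3333 trades at P = 152.
The demand price at Q = 0.3333 is 186.3333. CS is the trapezoid between demand and 152 over [0, 0.3333]: (1/2)[(188 - 152) + (186.3333 - 152)](0.3333) = 11.7222.

11.72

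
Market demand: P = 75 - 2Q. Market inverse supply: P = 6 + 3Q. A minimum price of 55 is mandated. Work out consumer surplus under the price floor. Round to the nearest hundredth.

100.00

Without the control, 75 - 2Q = 6 + 3Q so Q* = 13.8 and P* = 47.4.
At the floor price 55, quantity demanded is (75 - 55)/2 = 10; demand is the short side, so Q = 10 trades at P = 55.
CS is the triangle under demand above 55: (1/2)(10)(75 - 55) = 100.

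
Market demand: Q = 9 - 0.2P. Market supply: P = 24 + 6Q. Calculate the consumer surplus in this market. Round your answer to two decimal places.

Rewriting demand in inverse form: P = 45 - 5Q.
Setting demand equal to supply, 21 = 11Q, so Q* = 1.9091 and P* = 35.4545.
Consumer surplus is the triangle under demand above P*: (1/2)(1.9091)(45 - 35.4545) = (1/2)(1.9091)(9.5455) = 9.1116.

9.11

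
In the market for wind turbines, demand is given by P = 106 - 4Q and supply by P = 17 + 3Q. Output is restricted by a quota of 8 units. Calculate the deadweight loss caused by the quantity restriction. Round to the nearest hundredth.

Without the quota, 106 - 4Q = 17 + 3Q gives Q* = 12.7143.
At Q = 8 the demand price is 106 - 4(8) = 74 and the supply price is 17 + 3(8) = 41.
Deadweight loss is the triangle between the curves from 8 to 12.7143: (1/2)(74 - 41)(12.7143 - 8) = 77.7857.

77.79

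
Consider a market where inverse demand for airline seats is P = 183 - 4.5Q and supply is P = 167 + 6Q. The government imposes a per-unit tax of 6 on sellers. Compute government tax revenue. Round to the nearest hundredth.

Pre-tax equilibrium: 183 - 4.5Q = 167 + 6Q gives Q* = 1.5238, P* = 176.1429.
A tax on sellers shifts supply up by 6: 183 - 4.5Q = 167 + 6Q + 6, so Q_t = 0.9524. Buyers pay P_b = 178.7143; sellers receive P_s = P_b - 6 = 172.7143.
Tax revenue = t x Q_t = 6 x 0.9524 = 5.7143.

5.71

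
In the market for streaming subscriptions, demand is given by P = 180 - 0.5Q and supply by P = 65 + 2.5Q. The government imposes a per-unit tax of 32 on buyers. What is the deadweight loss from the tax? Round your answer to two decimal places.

170.67

Without the tax, 180 - 0.5Q = 65 + 2.5Q so Q* = 38.3333 and P* = 160.8333.
With the tax, buyers' net willingness to pay falls by 32: (180 - 32) - 0.5Q = 65 + 2.5Q, so Q_t = 27.6667. Buyers pay P_b = 166.1667; sellers receive P_s = P_b - 32 = 134.1667.
The welfare triangle lost has base Q* - Q_t = 10.6667 and height t = 32, so DWL = (1/2)(10.6667)(32) = 170.6667.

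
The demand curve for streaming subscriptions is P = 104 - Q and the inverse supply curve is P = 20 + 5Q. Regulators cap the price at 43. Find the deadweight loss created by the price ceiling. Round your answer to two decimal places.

265.08

Free-market equilibrium: 104 - Q = 20 + 5Q gives Q* = 14, P* = 90.
At the ceiling price 43, quantity supplied is (43 - 20)/5 = 4.6; supply is the short side, so Q = 4.6 trades at P = 43.
The lost-trades triangle has base Q* - 4.6 = 9.4 and height equal to the gap between the curves at Q = 4.6, which is 99.4 - 43 = 56.4. DWL = (1/2)(9.4)(56.4) = 265.08.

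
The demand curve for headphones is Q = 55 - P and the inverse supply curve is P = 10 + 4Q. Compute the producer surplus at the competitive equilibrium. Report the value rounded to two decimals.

Rewriting demand in inverse form: P = 55 - Q.
Equilibrium: 55 - Q = 10 + 4Q, so Q* = 9 and P* = 46.
Producer surplus is the triangle above supply below P*: (1/2)(9)(46 - 10) = (1/2)(9)(36) = 162.

162.00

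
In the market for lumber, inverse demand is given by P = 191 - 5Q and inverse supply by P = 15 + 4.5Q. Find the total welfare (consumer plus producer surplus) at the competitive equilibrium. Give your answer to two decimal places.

1630.32

Setting demand equal to supply, 176 = 9.5Q, so Q* = 18.5263 and P* = 98.3684.
Total surplus is the full triangle between the curves from 0 to Q*: (1/2)(18.5263)(191 - 15) = 1630.3158.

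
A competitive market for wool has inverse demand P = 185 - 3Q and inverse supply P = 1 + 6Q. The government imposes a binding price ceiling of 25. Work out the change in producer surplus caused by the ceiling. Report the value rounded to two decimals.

-1205.93

Without the control, 185 - 3Q = 1 + 6Q so Q* = 20.4444 and P* = 123.6667.
At the ceiling price 25, quantity supplied is (25 - 1)/6 = 4; supply is the short side, so Q = 4 trades at P = 25.
PS goes from (1/2)(20.4444)(122.6667) = 1253.9259 to 48 (computed as (25 - 1)(4) - (1/2)(6)(4)^2), a change of -1205.9259.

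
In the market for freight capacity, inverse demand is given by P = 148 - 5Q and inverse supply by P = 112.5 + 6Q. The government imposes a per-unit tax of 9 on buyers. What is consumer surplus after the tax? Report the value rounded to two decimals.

14.51

Without the tax, 148 - 5Q = 112.5 + 6Q so Q* = 3.2273 and P* = 131.8636.
A tax on buyers shifts demand down by 9: (148 - 9) - 5Q = 112.5 + 6Q, so Q_t = 2.4091. Buyers pay P_b = 135.9545; sellers receive P_s = P_b - 9 = 126.9545.
CS = (1/2)(Q_t)(148 - P_b) = (1/2)(2.4091)(12.0455) = 14.5093.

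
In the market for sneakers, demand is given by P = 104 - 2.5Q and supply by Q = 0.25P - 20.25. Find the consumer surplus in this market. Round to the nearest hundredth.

Rewriting supply in inverse form: P = 81 + 4Q.
Equilibrium: 104 - 2.5Q = 81 + 4Q, so Q* = 3.5385 and P* = 95.1538.
CS is the area between the demand curve and P* from 0 to Q*: (1/2)(3.5385)(8.8462) = 15.6509.

15.65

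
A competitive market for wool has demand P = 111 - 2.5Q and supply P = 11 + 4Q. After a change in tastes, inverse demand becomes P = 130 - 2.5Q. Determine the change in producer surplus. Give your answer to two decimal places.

Initial equilibrium: Q_0 = 15.3846, P_0 = 72.5385; CS_0 = (1/2)(15.3846)(38.4615) = 295.858, PS_0 = (1/2)(15.3846)(61.5385) = 473.3728.
New equilibrium: 130 - 2.5Q = 11 + 4Q gives Q_1 = 18.3077, P_1 = 84.2308; CS_1 = 418.9645, PS_1 = 670.3432.
Change in producer surplus = 670.3432 - 473.3728 = 196.9704.

196.97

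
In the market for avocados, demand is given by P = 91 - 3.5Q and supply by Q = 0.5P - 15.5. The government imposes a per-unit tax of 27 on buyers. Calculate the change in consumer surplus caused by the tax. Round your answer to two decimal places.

-145.26

Rewriting supply in inverse form: P = 31 + 2Q.
Without the tax, 91 - 3.5Q = 31 + 2Q so Q* = 10.9091 and P* = 52.8182.
A tax on buyers shifts demand down by 27: (91 - 27) - 3.5Q = 31 + 2Q, so Q_t = 6. Buyers pay P_b = 70; sellers receive P_s = P_b - 27 = 43.
CS falls from (1/2)(10.9091)(38.1818) = 208.2645 to (1/2)(6)(21) = 63, a change of -145.2645.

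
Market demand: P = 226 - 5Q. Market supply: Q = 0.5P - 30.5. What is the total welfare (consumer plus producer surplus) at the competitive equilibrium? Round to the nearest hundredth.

1944.64

Rewriting supply in inverse form: P = 61 + 2Q.
Set 226 - 5Q = 61 + 2Q, which gives 165 = 7Q, so Q* = 23.5714 and P* = 226 - 5(23.5714) = 108.1429.
CS = (1/2)(23.5714)(117.8571) = 1389.0306 and PS = (1/2)(23.5714)(47.1429) = 555.6122, so total surplus = 1944.6429.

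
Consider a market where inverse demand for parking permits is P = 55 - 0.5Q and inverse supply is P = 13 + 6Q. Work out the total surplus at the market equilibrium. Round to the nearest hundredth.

Set 55 - 0.5Q = 13 + 6Q, which gives 42 = 6.5Q, so Q* = 6.4615 and P* = 55 - 0.5(6.4615) = 51.7692.
CS = (1/2)(6.4615)(3.2308) = 10.4379 and PS = (1/2)(6.4615)(38.7692) = 125.2544, so total surplus = 135.6923.

135.69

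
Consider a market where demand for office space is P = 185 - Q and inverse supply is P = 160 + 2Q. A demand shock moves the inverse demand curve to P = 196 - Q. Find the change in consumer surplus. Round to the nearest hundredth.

37.28

Initial equilibrium: Q_0 = 8.3333, P_0 = 176.6667; CS_0 = (1/2)(8.3333)(8.3333) = 34.7222, PS_0 = (1/2)(8.3333)(16.6667) = 69.4444.
New equilibrium: 196 - Q = 160 + 2Q gives Q_1 = 12, P_1 = 184; CS_1 = 72, PS_1 = 144.
Change in consumer surplus = 72 - 34.7222 = 37.2778.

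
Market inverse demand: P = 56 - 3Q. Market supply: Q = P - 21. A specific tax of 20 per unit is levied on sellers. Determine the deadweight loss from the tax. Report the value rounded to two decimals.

50.00

Rewriting supply in inverse form: P = 21 + Q.
Pre-tax equilibrium: 56 - 3Q = 21 + Q gives Q* = 8.75, P* = 29.75.
A tax on sellers shifts supply up by 20: 56 - 3Q = 21 + Q + 20, so Q_t = 3.75. Buyers pay P_b = 44.75; sellers receive P_s = P_b - 20 = 24.75.
Deadweight loss is the triangle between the curves from Q_t to Q*: (1/2)(8.75 - 3.75)(20) = 50.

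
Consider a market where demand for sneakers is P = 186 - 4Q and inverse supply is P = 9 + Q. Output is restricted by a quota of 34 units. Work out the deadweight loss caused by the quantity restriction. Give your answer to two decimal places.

4.90

Unrestricted equilibrium: Q* = (186 - 9)/(4 + 1) = 35.4.
At Q = 34 the demand price is 186 - 4(34) = 50 and the supply price is 9 + (34) = 43.
Deadweight loss is the triangle between the curves from 34 to 35.4: (1/2)(50 - 43)(35.4 - 34) = 4.9.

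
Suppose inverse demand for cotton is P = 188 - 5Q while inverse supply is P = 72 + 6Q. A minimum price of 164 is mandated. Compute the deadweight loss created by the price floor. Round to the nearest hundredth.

Free-market equilibrium: 188 - 5Q = 72 + 6Q gives Q* = 10.5455, P* = 135.2727.
At P = 164, buyers demand (188 - 164)/5 = 4.8 while sellers would supply more, so the quantity traded is 4.8 at price 164.
The lost-trades triangle has base Q* - 4.8 = 5.7455 and height equal to the gap between the curves at Q = 4.8, which is 164 - 100.8 = 63.2. DWL = (1/2)(5.7455)(63.2) = 181.5564.

181.56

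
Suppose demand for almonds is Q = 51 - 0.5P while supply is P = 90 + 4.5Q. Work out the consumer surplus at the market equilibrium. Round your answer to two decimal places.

Rewriting demand in inverse form: P = 102 - 2Q.
Equilibrium: 102 - 2Q = 90 + 4.5Q, so Q* = 1.8462 and P* = 98.3077.
Consumer surplus is the triangle under demand above P*: (1/2)(1.8462)(102 - 98.3077) = (1/2)(1.8462)(3.6923) = 3.4083.

3.41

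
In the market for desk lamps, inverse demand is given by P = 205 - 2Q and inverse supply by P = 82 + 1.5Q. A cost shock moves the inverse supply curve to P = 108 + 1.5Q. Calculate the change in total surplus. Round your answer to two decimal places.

-817.14

Initial equilibrium: Q_0 = 35.1429, P_0 = 134.7143; CS_0 = (1/2)(35.1429)(70.2857) = 1235.0204, PS_0 = (1/2)(35.1429)(52.7143) = 926.2653.
New equilibrium: 205 - 2Q = 108 + 1.5Q gives Q_1 = 27.7143, P_1 = 149.5714; CS_1 = 768.0816, PS_1 = 576.0612.
Change in total surplus = (768.0816 + 576.0612) - (1235.0204 + 926.2653) = -817.1429.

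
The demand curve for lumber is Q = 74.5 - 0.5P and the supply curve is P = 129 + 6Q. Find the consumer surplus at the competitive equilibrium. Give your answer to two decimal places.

6.25

Rewriting demand in inverse form: P = 149 - 2Q.
Equilibrium: 149 - 2Q = 129 + 6Q, so Q* = 2.5 and P* = 144.
CS is the area between the demand curve and P* from 0 to Q*: (1/2)(2.5)(5) = 6.25.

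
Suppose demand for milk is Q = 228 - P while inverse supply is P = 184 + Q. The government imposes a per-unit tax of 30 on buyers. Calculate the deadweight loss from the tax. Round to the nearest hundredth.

225.00

Rewriting demand in inverse form: P = 228 - Q.
Pre-tax equilibrium: 228 - Q = 184 + Q gives Q* = 22, P* = 206.
A tax on buyers shifts demand down by 30: (228 - 30) - Q = 184 + Q, so Q_t = 7. Buyers pay P_b = 221; sellers receive P_s = P_b - 30 = 191.
Deadweight loss is the triangle between the curves from Q_t to Q*: (1/2)(22 - 7)(30) = 225.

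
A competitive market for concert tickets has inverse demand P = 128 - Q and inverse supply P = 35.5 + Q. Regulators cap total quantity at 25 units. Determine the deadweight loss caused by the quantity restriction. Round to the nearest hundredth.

451.56

Unrestricted equilibrium: Q* = (128 - 35.5)/(1 + 1) = 46.25.
At Q = 25 the demand price is 128 - (25) = 103 and the supply price is 35.5 + (25) = 60.5.
Deadweight loss is the triangle between the curves from 25 to 46.25: (1/2)(103 - 60.5)(46.25 - 25) = 451.5625.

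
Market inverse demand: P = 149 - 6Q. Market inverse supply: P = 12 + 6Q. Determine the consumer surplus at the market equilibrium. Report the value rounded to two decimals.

Equilibrium: 149 - 6Q = 12 + 6Q, so Q* = 11.4167 and P* = 80.5.
Consumer surplus is the triangle under demand above P*: (1/2)(11.4167)(149 - 80.5) = (1/2)(11.4167)(68.5) = 391.0208.

391.02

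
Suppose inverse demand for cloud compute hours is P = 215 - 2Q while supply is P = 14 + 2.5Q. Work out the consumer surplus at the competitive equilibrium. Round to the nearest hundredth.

1995.11

Equilibrium: 215 - 2Q = 14 + 2.5Q, so Q* = 44.6667 and P* = 125.6667.
The demand choke price is 215, so CS = (1/2)(Q*)(215 - P*) = (1/2)(44.6667)(89.3333) = 1995.1111.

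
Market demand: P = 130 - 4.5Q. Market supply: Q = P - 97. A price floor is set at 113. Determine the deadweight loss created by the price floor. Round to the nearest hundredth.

13.58

Rewriting supply in inverse form: P = 97 + Q.
Without the control, 130 - 4.5Q = 97 + Q so Q* = 6 and P* = 103.
At the floor price 113, quantity demanded is (130 - 113)/4.5 = 3.7778; demand is the short side, so Q = 3.7778 trades at P = 113.
At Q = 3.7778 the demand price is 113 and the supply price is 100.7778. Deadweight loss is the triangle between the curves from 3.7778 to 6: (1/2)(113 - 100.7778)(6 - 3.7778) = 13.5802.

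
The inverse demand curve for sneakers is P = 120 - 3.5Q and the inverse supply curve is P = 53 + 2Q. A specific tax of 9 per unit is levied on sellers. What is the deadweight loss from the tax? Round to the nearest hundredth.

Pre-tax equilibrium: 120 - 3.5Q = 53 + 2Q gives Q* = 12.1818, P* = 77.3636.
A tax on sellers shifts supply up by 9: 120 - 3.5Q = 53 + 2Q + 9, so Q_t = 10.5455. Buyers pay P_b = 83.0909; sellers receive P_s = P_b - 9 = 74.0909.
The welfare triangle lost has base Q* - Q_t = 1.6364 and height t = 9, so DWL = (1/2)(1.6364)(9) = 7.3636.

7.36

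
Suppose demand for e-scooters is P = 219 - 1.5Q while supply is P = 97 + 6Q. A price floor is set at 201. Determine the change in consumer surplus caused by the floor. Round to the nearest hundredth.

Free-market equilibrium: 219 - 1.5Q = 97 + 6Q gives Q* = 16.2667, P* = 194.6.
At the floor price 201, quantity demanded is (219 - 201)/1.5 = 12; demand is the short side, so Q = 12 trades at P = 201.
CS goes from (1/2)(16.2667)(24.4) = 198.4533 to 108 (computed as (219 - 201)(12) - (1/2)(1.5)(12)^2), a change of -90.4533.

-90.45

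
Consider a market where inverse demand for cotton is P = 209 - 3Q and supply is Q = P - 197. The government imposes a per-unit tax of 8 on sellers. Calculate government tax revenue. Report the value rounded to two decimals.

Rewriting supply in inverse form: P = 197 + Q.
Without the tax, 209 - 3Q = 197 + Q so Q* = 3 and P* = 200.
With the tax, sellers need 8 more per unit: 209 - 3Q = 197 + Q + 8, so Q_t = 1. Buyers pay P_b = 206; sellers receive P_s = P_b - 8 = 198.
Revenue is the tax times quantity traded: 8 x 1 = 8.

8.00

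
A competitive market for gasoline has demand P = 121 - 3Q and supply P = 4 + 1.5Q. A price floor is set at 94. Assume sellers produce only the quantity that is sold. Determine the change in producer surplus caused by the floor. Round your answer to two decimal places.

242.25

Free-market equilibrium: 121 - 3Q = 4 + 1.5Q gives Q* = 26, P* = 43.
At P = 94, buyers demand (121 - 94)/3 = 9 while sellers would supply more, so the quantity traded is 9 at price 94.
PS goes from (1/2)(26)(39) = 507 to 749.25 (computed as (94 - 4)(9) - (1/2)(1.5)(9)^2), a change of 242.25.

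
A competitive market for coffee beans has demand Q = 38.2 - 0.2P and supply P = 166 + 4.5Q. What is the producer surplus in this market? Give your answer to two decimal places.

15.58

Rewriting demand in inverse form: P = 191 - 5Q.
Setting demand equal to supply, 25 = 9.5Q, so Q* = 2.6316 and P* = 177.8421.
PS is the area between P* and the supply curve from 0 to Q*: (1/2)(2.6316)(11.8421) = 15.5817.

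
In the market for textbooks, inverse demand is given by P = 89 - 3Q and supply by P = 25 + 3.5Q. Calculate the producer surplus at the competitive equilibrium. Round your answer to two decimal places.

169.66

Setting demand equal to supply, 64 = 6.5Q, so Q* = 9.8462 and P* = 59.4615.
The supply curve's price intercept is 25, so PS = (1/2)(Q*)(P* - 25) = (1/2)(9.8462)(34.4615) = 169.6568.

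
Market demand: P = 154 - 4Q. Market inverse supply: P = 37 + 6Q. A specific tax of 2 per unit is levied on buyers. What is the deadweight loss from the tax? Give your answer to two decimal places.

Pre-tax equilibrium: 154 - 4Q = 37 + 6Q gives Q* = 11.7, P* = 107.2.
With the tax, buyers' net willingness to pay falls by 2: (154 - 2) - 4Q = 37 + 6Q, so Q_t = 11.5. Buyers pay P_b = 108; sellers receive P_s = P_b - 2 = 106.
Deadweight loss is the triangle between the curves from Q_t to Q*: (1/2)(11.7 - 11.5)(2) = 0.2.

0.20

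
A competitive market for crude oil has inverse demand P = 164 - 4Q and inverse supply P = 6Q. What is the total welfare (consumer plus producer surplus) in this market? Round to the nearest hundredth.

1344.80

Setting demand equal to supply, 164 = 10Q, so Q* = 16.4 and P* = 98.4.
CS = (1/2)(16.4)(65.6) = 537.92 and PS = (1/2)(16.4)(98.4) = 806.88, so total surplus = 1344.8.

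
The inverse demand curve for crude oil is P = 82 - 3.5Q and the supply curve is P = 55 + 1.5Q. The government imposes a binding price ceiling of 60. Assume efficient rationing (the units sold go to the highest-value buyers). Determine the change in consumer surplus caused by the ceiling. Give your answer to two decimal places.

2.86

Free-market equilibrium: 82 - 3.5Q = 55 + 1.5Q gives Q* = 5.4, P* = 63.1.
At P = 60, sellers supply (60 - 55)/1.5 = 3.3333 while buyers want more, so the quantity traded is 3.3333 at price 60.
CS goes from (1/2)(5.4)(18.9) = 51.03 to 53.8889 (computed as (82 - 60)(3.3333) - (1/2)(3.5)(3.3333)^2), a change of 2.8589.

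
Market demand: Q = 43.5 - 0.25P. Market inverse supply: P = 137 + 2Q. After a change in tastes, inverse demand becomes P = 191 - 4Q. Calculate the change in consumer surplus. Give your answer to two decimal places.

85.94

Rewriting demand in inverse form: P = 174 - 4Q.
Initial equilibrium: Q_0 = 6.1667, P_0 = 149.3333; CS_0 = (1/2)(6.1667)(24.6667) = 76.0556, PS_0 = (1/2)(6.1667)(12.3333) = 38.0278.
New equilibrium: 191 - 4Q = 137 + 2Q gives Q_1 = 9, P_1 = 155; CS_1 = 162, PS_1 = 81.
Change in consumer surplus = 162 - 76.0556 = 85.9444.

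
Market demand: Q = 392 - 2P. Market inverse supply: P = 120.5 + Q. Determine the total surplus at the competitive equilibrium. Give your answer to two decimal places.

1900.08

Rewriting demand in inverse form: P = 196 - 0.5Q.
Set 196 - 0.5Q = 120.5 + Q, which gives 75.5 = 1.5Q, so Q* = 50.3333 and P* = 196 - 0.5(50.3333) = 170.8333.
Total surplus is the full triangle between the curves from 0 to Q*: (1/2)(50.3333)(196 - 120.5) = 1900.0833.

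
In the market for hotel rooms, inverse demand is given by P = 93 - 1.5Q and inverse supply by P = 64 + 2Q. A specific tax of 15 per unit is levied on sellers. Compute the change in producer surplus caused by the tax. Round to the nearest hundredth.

-52.65

Without the tax, 93 - 1.5Q = 64 + 2Q so Q* = 8.2857 and P* = 80.5714.
A tax on sellers shifts supply up by 15: 93 - 1.5Q = 64 + 2Q + 15, so Q_t = 4. Buyers pay P_b = 87; sellers receive P_s = P_b - 15 = 72.
Producers lose the trapezoid between P_s and P* out to Q_t plus the triangle from Q_t to Q*: change in PS = 16 - 68.6531 = -52.6531.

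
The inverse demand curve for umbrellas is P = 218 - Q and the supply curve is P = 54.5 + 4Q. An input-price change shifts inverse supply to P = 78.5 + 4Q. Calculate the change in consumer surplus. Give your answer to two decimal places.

Initial equilibrium: Q_0 = 32.7, P_0 = 185.3; CS_0 = (1/2)(32.7)(32.7) = 534.645, PS_0 = (1/2)(32.7)(130.8) = 2138.58.
New equilibrium: 218 - Q = 78.5 + 4Q gives Q_1 = 27.9, P_1 = 190.1; CS_1 = 389.205, PS_1 = 1556.82.
Change in consumer surplus = 389.205 - 534.645 = -145.44.

-145.44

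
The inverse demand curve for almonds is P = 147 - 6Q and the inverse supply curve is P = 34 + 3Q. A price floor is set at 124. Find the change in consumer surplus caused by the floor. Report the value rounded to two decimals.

-428.84

Free-market equilibrium: 147 - 6Q = 34 + 3Q gives Q* = 12.5556, P* = 71.6667.
At P = 124, buyers demand (147 - 124)/6 = 3.8333 while sellers would supply more, so the quantity traded is 3.8333 at price 124.
CS goes from (1/2)(12.5556)(75.3333) = 472.9259 to 44.0833 (computed as (147 - 124)(3.8333) - (1/2)(6)(3.8333)^2), a change of -428.8426.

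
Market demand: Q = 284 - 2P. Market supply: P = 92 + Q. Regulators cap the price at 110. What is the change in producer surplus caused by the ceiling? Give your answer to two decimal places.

-393.56

Rewriting demand in inverse form: P = 142 - 0.5Q.
Free-market equilibrium: 142 - 0.5Q = 92 + Q gives Q* = 33.3333, P* = 125.3333.
At P = 110, sellers supply (110 - 92)/1 = 18 while buyers want more, so the quantity traded is 18 at price 110.
PS goes from (1/2)(33.3333)(33.3333) = 555.5556 to 162 (computed as (110 - 92)(18) - (1/2)(1)(18)^2), a change of -393.5556.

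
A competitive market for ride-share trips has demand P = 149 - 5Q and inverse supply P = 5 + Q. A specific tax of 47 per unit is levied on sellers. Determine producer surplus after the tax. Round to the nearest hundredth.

Pre-tax equilibrium: 149 - 5Q = 5 + Q gives Q* = 24, P* = 29.
A tax on sellers shifts supply up by 47: 149 - 5Q = 5 + Q + 47, so Q_t = 16.1667. Buyers pay P_b = 68.1667; sellers receive P_s = P_b - 47 = 21.1667.
PS = (1/2)(Q_t)(P_s - 5) = (1/2)(16.1667)(16.1667) = 130.6806.

130.68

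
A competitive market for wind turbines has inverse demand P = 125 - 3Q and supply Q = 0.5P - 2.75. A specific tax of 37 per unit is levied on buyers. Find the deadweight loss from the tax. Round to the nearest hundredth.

136.90

Rewriting supply in inverse form: P = 5.5 + 2Q.
Without the tax, 125 - 3Q = 5.5 + 2Q so Q* = 23.9 and P* = 53.3.
With the tax, buyers' net willingness to pay falls by 37: (125 - 37) - 3Q = 5.5 + 2Q, so Q_t = 16.5. Buyers pay P_b = 75.5; sellers receive P_s = P_b - 37 = 38.5.
The welfare triangle lost has base Q* - Q_t = 7.4 and height t = 37, so DWL = (1/2)(7.4)(37) = 136.9.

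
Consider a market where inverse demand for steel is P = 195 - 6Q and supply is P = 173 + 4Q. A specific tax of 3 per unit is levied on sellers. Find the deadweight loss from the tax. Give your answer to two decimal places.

Pre-tax equilibrium: 195 - 6Q = 173 + 4Q gives Q* = 2.2, P* = 181.8.
With the tax, sellers need 3 more per unit: 195 - 6Q = 173 + 4Q + 3, so Q_t = 1.9. Buyers pay P_b = 183.6; sellers receive P_s = P_b - 3 = 180.6.
Deadweight loss is the triangle between the curves from Q_t to Q*: (1/2)(2.2 - 1.9)(3) = 0.45.

0.45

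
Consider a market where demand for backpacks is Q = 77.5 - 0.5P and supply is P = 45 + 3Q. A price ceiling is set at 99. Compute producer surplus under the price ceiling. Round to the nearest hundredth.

486.00

Rewriting demand in inverse form: P = 155 - 2Q.
Free-market equilibrium: 155 - 2Q = 45 + 3Q gives Q* = 22, P* = 111.
At the ceiling price 99, quantity supplied is (99 - 45)/3 = 18; supply is the short side, so Q = 18 trades at P = 99.
PS is the triangle above supply below 99: (1/2)(18)(99 - 45) = 486.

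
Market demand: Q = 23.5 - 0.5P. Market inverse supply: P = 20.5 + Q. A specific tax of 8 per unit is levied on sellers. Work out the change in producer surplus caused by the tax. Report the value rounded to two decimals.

-20.00

Rewriting demand in inverse form: P = 47 - 2Q.
Without the tax, 47 - 2Q = 20.5 + Q so Q* = 8.8333 and P* = 29.3333.
With the tax, sellers need 8 more per unit: 47 - 2Q = 20.5 + Q + 8, so Q_t = 6.1667. Buyers pay P_b = 34.6667; sellers receive P_s = P_b - 8 = 26.6667.
PS falls from (1/2)(8.8333)(8.8333) = 39.0139 to (1/2)(6.1667)(6.1667) = 19.0139, a change of -20.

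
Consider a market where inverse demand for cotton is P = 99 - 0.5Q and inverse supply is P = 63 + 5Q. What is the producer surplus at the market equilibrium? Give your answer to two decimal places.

107.11

Set 99 - 0.5Q = 63 + 5Q, which gives 36 = 5.5Q, so Q* = 6.5455 and P* = 99 - 0.5(6.5455) = 95.7273.
PS is the area between P* and the supply curve from 0 to Q*: (1/2)(6.5455)(32.7273) = 107.1074.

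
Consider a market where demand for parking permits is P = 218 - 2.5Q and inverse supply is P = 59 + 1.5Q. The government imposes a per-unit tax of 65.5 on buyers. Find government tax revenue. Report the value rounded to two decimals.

1531.06

Without the tax, 218 - 2.5Q = 59 + 1.5Q so Q* = 39.75 and P* = 118.625.
With the tax, buyers' net willingness to pay falls by 65.5: (218 - 65.5) - 2.5Q = 59 + 1.5Q, so Q_t = 23.375. Buyers pay P_b = 159.5625; sellers receive P_s = P_b - 65.5 = 94.0625.
Tax revenue = t x Q_t = 65.5 x 23.375 = 1531.0625.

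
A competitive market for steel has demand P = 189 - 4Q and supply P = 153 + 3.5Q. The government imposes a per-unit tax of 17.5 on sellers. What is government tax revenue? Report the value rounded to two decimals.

43.17

Pre-tax equilibrium: 189 - 4Q = 153 + 3.5Q gives Q* = 4.8, P* = 169.8.
With the tax, sellers need 17.5 more per unit: 189 - 4Q = 153 + 3.5Q + 17.5, so Q_t = 2.4667. Buyers pay P_b = 179.1333; sellers receive P_s = P_b - 17.5 = 161.6333.
Tax revenue = t x Q_t = 17.5 x 2.4667 = 43.1667.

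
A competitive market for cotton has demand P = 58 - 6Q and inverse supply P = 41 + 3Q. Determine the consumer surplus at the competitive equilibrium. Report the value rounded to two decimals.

Set 58 - 6Q = 41 + 3Q, which gives 17 = 9Q, so Q* = 1.8889 and P* = 58 - 6(1.8889) = 46.6667.
The demand choke price is 58, so CS = (1/2)(Q*)(58 - P*) = (1/2)(1.8889)(11.3333) = 10.7037.

10.70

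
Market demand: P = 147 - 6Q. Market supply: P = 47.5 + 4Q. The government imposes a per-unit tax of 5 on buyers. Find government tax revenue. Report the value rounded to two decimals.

Without the tax, 147 - 6Q = 47.5 + 4Q so Q* = 9.95 and P* = 87.3.
A tax on buyers shifts demand down by 5: (147 - 5) - 6Q = 47.5 + 4Q, so Q_t = 9.45. Buyers pay P_b = 90.3; sellers receive P_s = P_b - 5 = 85.3.
Tax revenue = t x Q_t = 5 x 9.45 = 47.25.

47.25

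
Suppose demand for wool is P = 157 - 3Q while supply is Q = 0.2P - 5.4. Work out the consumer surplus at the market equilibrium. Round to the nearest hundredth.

396.09

Rewriting supply in inverse form: P = 27 + 5Q.
Equilibrium: 157 - 3Q = 27 + 5Q, so Q* = 16.25 and P* = 108.25.
The demand choke price is 157, so CS = (1/2)(Q*)(157 - P*) = (1/2)(16.25)(48.75) = 396.0938.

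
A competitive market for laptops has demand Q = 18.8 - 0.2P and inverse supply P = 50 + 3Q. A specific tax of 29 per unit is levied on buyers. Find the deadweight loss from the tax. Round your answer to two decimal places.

52.56

Rewriting demand in inverse form: P = 94 - 5Q.
Pre-tax equilibrium: 94 - 5Q = 50 + 3Q gives Q* = 5.5, P* = 66.5.
A tax on buyers shifts demand down by 29: (94 - 29) - 5Q = 50 + 3Q, so Q_t = 1.875. Buyers pay P_b = 84.625; sellers receive P_s = P_b - 29 = 55.625.
Deadweight loss is the triangle between the curves from Q_t to Q*: (1/2)(5.5 - 1.875)(29) = 52.5625.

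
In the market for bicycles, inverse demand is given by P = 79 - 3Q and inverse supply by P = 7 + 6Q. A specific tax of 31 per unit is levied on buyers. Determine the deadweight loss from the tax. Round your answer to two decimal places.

53.39

Pre-tax equilibrium: 79 - 3Q = 7 + 6Q gives Q* = 8, P* = 55.
A tax on buyers shifts demand down by 31: (79 - 31) - 3Q = 7 + 6Q, so Q_t = 4.5556. Buyers pay P_b = 65.3333; sellers receive P_s = P_b - 31 = 34.3333.
Deadweight loss is the triangle between the curves from Q_t to Q*: (1/2)(8 - 4.5556)(31) = 53.3889.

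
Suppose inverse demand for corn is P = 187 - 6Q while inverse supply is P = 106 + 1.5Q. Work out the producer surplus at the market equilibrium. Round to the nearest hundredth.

87.48

Setting demand equal to supply, 81 = 7.5Q, so Q* = 10.8 and P* = 122.2.
Producer surplus is the triangle above supply below P*: (1/2)(10.8)(122.2 - 106) = (1/2)(10.8)(16.2) = 87.48.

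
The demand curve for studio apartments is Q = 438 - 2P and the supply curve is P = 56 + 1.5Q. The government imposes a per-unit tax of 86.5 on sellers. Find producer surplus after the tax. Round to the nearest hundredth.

Rewriting demand in inverse form: P = 219 - 0.5Q.
Pre-tax equilibrium: 219 - 0.5Q = 56 + 1.5Q gives Q* = 81.5, P* = 178.25.
A tax on sellers shifts supply up by 86.5: 219 - 0.5Q = 56 + 1.5Q + 86.5, so Q_t = 38.25. Buyers pay P_b = 199.875; sellers receive P_s = P_b - 86.5 = 113.375.
Producer surplus is the triangle above supply below P_s: (1/2)(38.25)(113.375 - 56) = 1097.2969.

1097.30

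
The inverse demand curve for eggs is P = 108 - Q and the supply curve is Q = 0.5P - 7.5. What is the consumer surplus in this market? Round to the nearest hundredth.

480.50

Rewriting supply in inverse form: P = 15 + 2Q.
Equilibrium: 108 - Q = 15 + 2Q, so Q* = 31 and P* = 77.
The demand choke price is 108, so CS = (1/2)(Q*)(108 - P*) = (1/2)(31)(31) = 480.5.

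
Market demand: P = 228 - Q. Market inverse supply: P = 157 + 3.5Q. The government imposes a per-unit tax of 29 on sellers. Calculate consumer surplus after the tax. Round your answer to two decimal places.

43.56

Without the tax, 228 - Q = 157 + 3.5Q so Q* = 15.7778 and P* = 212.2222.
A tax on sellers shifts supply up by 29: 228 - Q = 157 + 3.5Q + 29, so Q_t = 9.3333. Buyers pay P_b = 218.6667; sellers receive P_s = P_b - 29 = 189.6667.
Consumer surplus is the triangle under demand above P_b: (1/2)(9.3333)(228 - 218.6667) = 43.5556.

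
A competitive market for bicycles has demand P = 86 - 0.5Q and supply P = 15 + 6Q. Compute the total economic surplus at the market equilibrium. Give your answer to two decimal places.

Equilibrium: 86 - 0.5Q = 15 + 6Q, so Q* = 10.9231 and P* = 80.5385.
Total surplus is the full triangle between the curves from 0 to Q*: (1/2)(10.9231)(86 - 15) = 387.7692.

387.77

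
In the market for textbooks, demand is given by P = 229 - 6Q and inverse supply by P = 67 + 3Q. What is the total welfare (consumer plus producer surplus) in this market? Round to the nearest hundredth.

1458.00

Equilibrium: 229 - 6Q = 67 + 3Q, so Q* = 18 and P* = 121.
Total surplus is the full triangle between the curves from 0 to Q*: (1/2)(18)(229 - 67) = 1458.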